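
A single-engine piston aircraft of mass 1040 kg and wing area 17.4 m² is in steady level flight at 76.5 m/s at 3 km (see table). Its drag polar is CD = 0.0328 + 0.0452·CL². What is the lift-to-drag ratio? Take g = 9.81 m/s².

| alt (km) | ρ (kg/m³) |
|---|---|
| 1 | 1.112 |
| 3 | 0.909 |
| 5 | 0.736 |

L/D = 6.3

At 3 km, from the table: ρ = 0.909 kg/m³.
In steady level flight, lift balances weight: W = mg = 1040 × 9.81 = 10202 N.
Dynamic pressure q = 0.5 × 0.909 × 76.5² = 2660 Pa.
CL = W/(q·S) = 10202 / (2660 × 17.4) = 0.2204.
CD = 0.0328 + 0.0452 × 0.2204² = 0.035.
L/D = CL/CD = 0.2204 / 0.035 = 6.3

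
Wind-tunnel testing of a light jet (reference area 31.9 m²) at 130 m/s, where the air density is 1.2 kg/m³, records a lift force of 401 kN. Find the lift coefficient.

From L = ½ρv²S·CL, rearranging gives CL = 2L/(ρv²S).
CL = 2 × 4.01×10^5 / (1.2 × 130² × 31.9) = 1.24

CL = 1.24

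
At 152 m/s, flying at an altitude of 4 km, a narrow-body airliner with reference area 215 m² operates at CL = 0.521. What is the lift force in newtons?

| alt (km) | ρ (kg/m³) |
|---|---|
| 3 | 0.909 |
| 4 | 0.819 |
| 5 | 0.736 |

At 4 km, from the table: ρ = 0.819 kg/m³.
L = ½ρv²S·CL = ½ × 0.819 × 152² × 215 × 0.521 = 1.06×10^6 N ≈ 1060 kN

L = 1.06×10^6 N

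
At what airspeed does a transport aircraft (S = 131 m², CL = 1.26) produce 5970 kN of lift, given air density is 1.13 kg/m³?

L = ½ρv²S·CL ⇒ v = √(2L/(ρ·S·CL))
v = √(2 × 5.97×10^6 / (1.13 × 131 × 1.26)) = √64020 = 253 m/s

v = 253 m/s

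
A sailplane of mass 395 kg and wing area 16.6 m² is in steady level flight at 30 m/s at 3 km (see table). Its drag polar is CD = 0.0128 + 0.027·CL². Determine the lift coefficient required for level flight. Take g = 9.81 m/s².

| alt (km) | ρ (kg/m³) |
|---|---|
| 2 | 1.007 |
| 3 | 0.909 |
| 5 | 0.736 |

CL = 0.571

At 3 km, from the table: ρ = 0.909 kg/m³.
In steady level flight, lift balances weight: W = mg = 395 × 9.81 = 3875 N.
q = ½ρv² = ½ × 0.909 × 30² = 409.1 Pa.
Required CL = L/(qS) = 3875/(409.1·16.6) = 0.5707.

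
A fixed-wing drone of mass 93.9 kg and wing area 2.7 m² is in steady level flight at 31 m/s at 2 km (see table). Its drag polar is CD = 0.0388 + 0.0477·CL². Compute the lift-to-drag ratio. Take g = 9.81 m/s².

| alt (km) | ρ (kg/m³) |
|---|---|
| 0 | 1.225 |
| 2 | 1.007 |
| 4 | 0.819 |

At 2 km, from the table: ρ = 1.007 kg/m³.
In steady level flight, lift balances weight: W = mg = 93.9 × 9.81 = 921.16 N.
q = ½ρv² = ½ × 1.007 × 31² = 483.9 Pa.
Required CL = L/(qS) = 921.16/(483.9·2.7) = 0.7051.
CD = 0.0388 + 0.0477 × 0.7051² = 0.06251.
L/D = CL/CD = 0.7051 / 0.06251 = 11.3

L/D = 11.3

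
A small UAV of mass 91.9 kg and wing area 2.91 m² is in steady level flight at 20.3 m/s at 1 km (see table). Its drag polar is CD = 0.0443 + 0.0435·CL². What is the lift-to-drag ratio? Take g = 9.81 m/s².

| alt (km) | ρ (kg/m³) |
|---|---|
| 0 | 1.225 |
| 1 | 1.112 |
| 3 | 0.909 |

L/D = 10.9

At 1 km, from the table: ρ = 1.112 kg/m³.
Level flight ⇒ L = W = m·g = 91.9 × 9.81 = 901.54 N.
q = ½ρv² = ½ × 1.112 × 20.3² = 229.1 Pa.
CL = 2W/(ρv²S) = 2×901.54/(1.112×20.3²×2.91) = 1.352.
CD = 0.0443 + 0.0435 × 1.352² = 0.1238.
L/D = CL/CD = 1.352 / 0.1238 = 10.9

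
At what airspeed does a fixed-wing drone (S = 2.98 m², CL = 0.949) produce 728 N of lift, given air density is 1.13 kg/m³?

L = ½ρv²S·CL ⇒ v = √(2L/(ρ·S·CL))
v = √(2 × 728 / (1.13 × 2.98 × 0.949)) = √455.6 = 21.3 m/s

v = 21.3 m/s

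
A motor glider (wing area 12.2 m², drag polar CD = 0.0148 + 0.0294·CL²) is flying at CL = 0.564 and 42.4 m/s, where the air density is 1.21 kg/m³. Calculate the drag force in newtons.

CD = 0.0148 + 0.0294 × 0.564² = 0.02415
D = ½ρv²S·CD = ½ × 1.21 × 42.4² × 12.2 × 0.02415 = 320 N

D = 320 N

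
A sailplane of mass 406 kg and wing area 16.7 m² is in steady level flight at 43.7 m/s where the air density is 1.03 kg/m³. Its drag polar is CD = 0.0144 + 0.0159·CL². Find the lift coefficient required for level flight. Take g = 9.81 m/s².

CL = 0.242

Weight W = mg = 406 × 9.81 = 3982.9 N; in level flight L = W.
Dynamic pressure q = 0.5 × 1.03 × 43.7² = 983.5 Pa.
CL = W/(q·S) = 3982.9 / (983.5 × 16.7) = 0.2425.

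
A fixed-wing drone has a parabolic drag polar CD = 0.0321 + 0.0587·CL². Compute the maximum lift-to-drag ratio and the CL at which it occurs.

For CD = CD0 + K·CL², (L/D)max occurs at CL* = √(CD0/K) and equals 1/(2√(K·CD0)).
(L/D)max = 1/(2√(0.0587 × 0.0321)) = 1/(2 × 0.04341) = 11.5
CL* = √(0.0321/0.0587) = 0.739

(L/D)max = 11.5, at CL = 0.739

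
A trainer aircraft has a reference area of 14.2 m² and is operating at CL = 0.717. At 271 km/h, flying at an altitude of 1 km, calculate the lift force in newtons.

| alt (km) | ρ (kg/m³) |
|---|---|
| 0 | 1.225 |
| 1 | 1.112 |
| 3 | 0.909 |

At 1 km, from the table: ρ = 1.112 kg/m³.
Convert speed: v = 271 km/h ÷ 3.6 = 75.28 m/s.
L = ½ρv²S·CL = ½ × 1.112 × 75.28² × 14.2 × 0.717 = 32100 N ≈ 32.1 kN

L = 32100 N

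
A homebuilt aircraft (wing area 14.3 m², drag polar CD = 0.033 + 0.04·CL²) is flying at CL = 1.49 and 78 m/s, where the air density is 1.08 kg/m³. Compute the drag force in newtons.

D = 5720 N

CD = 0.033 + 0.04 × 1.49² = 0.1218
D = ½ρv²S·CD = ½ × 1.08 × 78² × 14.3 × 0.1218 = 5720 N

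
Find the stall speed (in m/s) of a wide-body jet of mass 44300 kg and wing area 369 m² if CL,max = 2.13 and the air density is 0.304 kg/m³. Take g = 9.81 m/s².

V_stall = 60.3 m/s

Weight W = mg = 44300 × 9.81 = 4.346×10^5 N.
V_stall = √(2W/(ρ·S·CL,max)) = √(2 × 4.346×10^5 / (0.304 × 369 × 2.13))
V_stall = √3638 = 60.3 m/s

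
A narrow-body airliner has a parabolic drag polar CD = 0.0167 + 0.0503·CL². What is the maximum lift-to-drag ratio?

For CD = CD0 + K·CL², (L/D)max occurs at CL* = √(CD0/K) and equals 1/(2√(K·CD0)).
(L/D)max = 1/(2√(0.0503 × 0.0167)) = 1/(2 × 0.02898) = 17.3

(L/D)max = 17.3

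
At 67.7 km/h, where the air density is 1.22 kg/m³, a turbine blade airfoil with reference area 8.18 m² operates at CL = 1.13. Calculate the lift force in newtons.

Convert speed: v = 67.7 km/h ÷ 3.6 = 18.81 m/s.
L = ½ρv²S·CL = ½ × 1.22 × 18.81² × 8.18 × 1.13 = 1990 N

L = 1990 N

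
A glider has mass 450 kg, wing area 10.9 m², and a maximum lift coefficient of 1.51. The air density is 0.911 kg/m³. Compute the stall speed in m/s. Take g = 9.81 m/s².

Stall occurs when L = W at CL,max. W = mg = 450 × 9.81 = 4414 N.
V_stall = √(2W/(ρ·S·CL,max)) = √(2 × 4414 / (0.911 × 10.9 × 1.51))
V_stall = √588.8 = 24.3 m/s

V_stall = 24.3 m/s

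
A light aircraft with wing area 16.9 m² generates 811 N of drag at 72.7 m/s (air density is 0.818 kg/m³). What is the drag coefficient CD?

From D = ½ρv²S·CD, rearranging gives CD = 2D/(ρv²S).
CD = 2 × 811 / (0.818 × 72.7² × 16.9) = 0.0222

CD = 0.0222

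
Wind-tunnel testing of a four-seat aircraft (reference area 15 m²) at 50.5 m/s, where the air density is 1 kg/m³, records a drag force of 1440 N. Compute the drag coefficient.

From D = ½ρv²S·CD, rearranging gives CD = 2D/(ρv²S).
CD = 2 × 1440 / (1 × 50.5² × 15) = 0.0753

CD = 0.0753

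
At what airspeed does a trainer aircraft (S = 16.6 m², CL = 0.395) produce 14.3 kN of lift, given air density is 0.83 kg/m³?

v = 72.5 m/s

L = ½ρv²S·CL ⇒ v = √(2L/(ρ·S·CL))
v = √(2 × 14300 / (0.83 × 16.6 × 0.395)) = √5255 = 72.5 m/s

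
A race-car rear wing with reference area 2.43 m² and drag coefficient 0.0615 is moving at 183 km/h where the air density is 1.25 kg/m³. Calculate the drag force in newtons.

D = 241 N

Convert speed: v = 183 km/h ÷ 3.6 = 50.83 m/s.
D = ½ρv²S·CD = ½ × 1.25 × 50.83² × 2.43 × 0.0615 = 241 N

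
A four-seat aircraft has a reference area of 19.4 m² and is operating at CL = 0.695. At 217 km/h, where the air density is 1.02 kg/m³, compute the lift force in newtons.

Convert speed: v = 217 km/h ÷ 3.6 = 60.28 m/s.
L = ½ρv²S·CL = ½ × 1.02 × 60.28² × 19.4 × 0.695 = 25000 N ≈ 25 kN

L = 25000 N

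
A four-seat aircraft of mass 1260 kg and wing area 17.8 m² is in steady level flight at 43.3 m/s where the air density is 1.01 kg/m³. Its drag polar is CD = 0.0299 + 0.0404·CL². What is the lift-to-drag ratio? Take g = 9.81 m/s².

Weight W = mg = 1260 × 9.81 = 12361 N; in level flight L = W.
q = ½ρv² = ½ × 1.01 × 43.3² = 946.8 Pa.
CL = 2W/(ρv²S) = 2×12361/(1.01×43.3²×17.8) = 0.7334.
CD = 0.0299 + 0.0404 × 0.7334² = 0.05163.
L/D = CL/CD = 0.7334 / 0.05163 = 14.2

L/D = 14.2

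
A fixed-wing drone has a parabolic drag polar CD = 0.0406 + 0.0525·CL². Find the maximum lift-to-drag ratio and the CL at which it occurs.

(L/D)max = 10.8, at CL = 0.879

For CD = CD0 + K·CL², (L/D)max occurs at CL* = √(CD0/K) and equals 1/(2√(K·CD0)).
(L/D)max = 1/(2√(0.0525 × 0.0406)) = 1/(2 × 0.04617) = 10.8
CL* = √(0.0406/0.0525) = 0.879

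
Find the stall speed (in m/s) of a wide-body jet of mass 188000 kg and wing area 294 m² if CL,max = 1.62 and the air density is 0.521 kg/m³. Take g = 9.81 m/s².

At stall, lift equals weight: L = W = m·g = 188000 × 9.81 = 1.844×10^6 N.
V_stall = √(2W/(ρ·S·CL,max)) = √(2 × 1.844×10^6 / (0.521 × 294 × 1.62))
V_stall = √14860 = 122 m/s

V_stall = 122 m/s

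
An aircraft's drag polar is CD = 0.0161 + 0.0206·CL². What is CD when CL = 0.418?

CD = 0.0197

CD = 0.0161 + 0.0206 × 0.418² = 0.0161 + 0.003599 = 0.0197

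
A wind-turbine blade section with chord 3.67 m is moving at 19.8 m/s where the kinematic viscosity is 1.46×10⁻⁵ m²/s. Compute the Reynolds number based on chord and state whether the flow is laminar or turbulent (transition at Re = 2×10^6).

Re = v·c/ν = 19.8 × 3.67 / (1.46×10⁻⁵) = 4.98×10^6
Since 4.98×10^6 > 2×10^6, the flow is turbulent.

Re = 4.98×10^6 (turbulent)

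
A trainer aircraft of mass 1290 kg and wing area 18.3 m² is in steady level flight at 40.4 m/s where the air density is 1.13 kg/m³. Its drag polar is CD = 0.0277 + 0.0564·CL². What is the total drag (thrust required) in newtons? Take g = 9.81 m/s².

D = 1000 N

In steady level flight, lift balances weight: W = mg = 1290 × 9.81 = 12655 N.
Dynamic pressure q = 0.5 × 1.13 × 40.4² = 922.2 Pa.
Required CL = L/(qS) = 12655/(922.2·18.3) = 0.7499.
CD = 0.0277 + 0.0564 × 0.7499² = 0.05942.
D = q·S·CD = 922.2 × 18.3 × 0.05942 = 1003 N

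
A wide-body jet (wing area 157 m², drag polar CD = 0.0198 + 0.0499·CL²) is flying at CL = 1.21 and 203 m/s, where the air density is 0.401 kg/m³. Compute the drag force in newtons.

D = 1.2×10^5 N

CD = 0.0198 + 0.0499 × 1.21² = 0.09286
D = ½ρv²S·CD = ½ × 0.401 × 203² × 157 × 0.09286 = 1.2×10^5 N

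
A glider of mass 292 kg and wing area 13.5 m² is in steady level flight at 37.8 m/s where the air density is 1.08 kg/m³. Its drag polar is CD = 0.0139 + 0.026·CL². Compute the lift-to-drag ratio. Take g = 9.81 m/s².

Level flight ⇒ L = W = m·g = 292 × 9.81 = 2864.5 N.
Dynamic pressure q = 0.5 × 1.08 × 37.8² = 771.6 Pa.
CL = 2W/(ρv²S) = 2×2864.5/(1.08×37.8²×13.5) = 0.275.
CD = 0.0139 + 0.026 × 0.275² = 0.01587.
L/D = CL/CD = 0.275 / 0.01587 = 17.3

L/D = 17.3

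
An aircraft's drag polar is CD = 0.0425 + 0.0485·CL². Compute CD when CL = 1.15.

CD = 0.0425 + 0.0485 × 1.15² = 0.0425 + 0.06414 = 0.107

CD = 0.107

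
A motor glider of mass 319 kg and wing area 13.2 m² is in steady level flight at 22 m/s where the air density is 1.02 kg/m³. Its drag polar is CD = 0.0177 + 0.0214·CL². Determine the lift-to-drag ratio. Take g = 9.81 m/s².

L/D = 25.7

In steady level flight, lift balances weight: W = mg = 319 × 9.81 = 3129.4 N.
q = ½ρv² = ½ × 1.02 × 22² = 246.8 Pa.
CL = 2W/(ρv²S) = 2×3129.4/(1.02×22²×13.2) = 0.9604.
CD = 0.0177 + 0.0214 × 0.9604² = 0.03744.
L/D = CL/CD = 0.9604 / 0.03744 = 25.7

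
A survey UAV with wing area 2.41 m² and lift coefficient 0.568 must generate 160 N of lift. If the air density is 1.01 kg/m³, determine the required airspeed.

L = ½ρv²S·CL ⇒ v = √(2L/(ρ·S·CL))
v = √(2 × 160 / (1.01 × 2.41 × 0.568)) = √231.5 = 15.2 m/s

v = 15.2 m/s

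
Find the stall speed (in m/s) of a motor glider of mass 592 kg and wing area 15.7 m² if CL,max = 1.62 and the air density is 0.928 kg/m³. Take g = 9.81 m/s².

V_stall = 22.2 m/s

Stall occurs when L = W at CL,max. W = mg = 592 × 9.81 = 5808 N.
V_stall = √(2W/(ρ·S·CL,max)) = √(2 × 5808 / (0.928 × 15.7 × 1.62))
V_stall = √492.1 = 22.2 m/s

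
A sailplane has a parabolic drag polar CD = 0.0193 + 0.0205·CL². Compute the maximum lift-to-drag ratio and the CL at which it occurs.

For CD = CD0 + K·CL², (L/D)max occurs at CL* = √(CD0/K) and equals 1/(2√(K·CD0)).
(L/D)max = 1/(2√(0.0205 × 0.0193)) = 1/(2 × 0.01989) = 25.1
CL* = √(0.0193/0.0205) = 0.97

(L/D)max = 25.1, at CL = 0.97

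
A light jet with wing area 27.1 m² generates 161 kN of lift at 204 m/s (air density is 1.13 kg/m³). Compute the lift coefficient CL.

From L = ½ρv²S·CL, rearranging gives CL = 2L/(ρv²S).
CL = 2 × 1.61×10^5 / (1.13 × 204² × 27.1) = 0.253

CL = 0.253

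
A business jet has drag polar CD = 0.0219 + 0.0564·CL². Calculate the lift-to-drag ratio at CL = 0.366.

L/D = 12.4

CD = 0.0219 + 0.0564 × 0.366² = 0.02946
L/D = CL/CD = 0.366 / 0.02946 = 12.4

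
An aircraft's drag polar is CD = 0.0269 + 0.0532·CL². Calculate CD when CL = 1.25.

CD = 0.0269 + 0.0532 × 1.25² = 0.0269 + 0.08313 = 0.11

CD = 0.11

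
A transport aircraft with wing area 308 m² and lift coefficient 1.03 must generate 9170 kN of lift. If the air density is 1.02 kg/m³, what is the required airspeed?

L = ½ρv²S·CL ⇒ v = √(2L/(ρ·S·CL))
v = √(2 × 9.17×10^6 / (1.02 × 308 × 1.03)) = √56680 = 238 m/s

v = 238 m/s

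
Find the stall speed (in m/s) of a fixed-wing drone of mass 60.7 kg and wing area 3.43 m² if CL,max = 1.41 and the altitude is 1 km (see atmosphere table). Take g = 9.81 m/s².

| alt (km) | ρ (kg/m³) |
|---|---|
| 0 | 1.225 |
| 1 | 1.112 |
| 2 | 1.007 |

V_stall = 14.9 m/s

At 1 km, from the table: ρ = 1.112 kg/m³.
Weight W = mg = 60.7 × 9.81 = 595.5 N.
From L = ½ρV²S·CL,max = W: V_stall = √(2W/(ρSCL,max)) = √(2·595.5/(1.112·3.43·1.41))
V_stall = √221.4 = 14.9 m/s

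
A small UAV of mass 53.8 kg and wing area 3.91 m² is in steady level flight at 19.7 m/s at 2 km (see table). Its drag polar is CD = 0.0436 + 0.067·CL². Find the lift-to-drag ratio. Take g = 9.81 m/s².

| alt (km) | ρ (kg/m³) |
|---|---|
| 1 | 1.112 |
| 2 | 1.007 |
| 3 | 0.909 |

L/D = 9.14

At 2 km, from the table: ρ = 1.007 kg/m³.
Level flight ⇒ L = W = m·g = 53.8 × 9.81 = 527.78 N.
q = ½ρv² = ½ × 1.007 × 19.7² = 195.4 Pa.
CL = 2W/(ρv²S) = 2×527.78/(1.007×19.7²×3.91) = 0.6908.
CD = 0.0436 + 0.067 × 0.6908² = 0.07557.
L/D = CL/CD = 0.6908 / 0.07557 = 9.14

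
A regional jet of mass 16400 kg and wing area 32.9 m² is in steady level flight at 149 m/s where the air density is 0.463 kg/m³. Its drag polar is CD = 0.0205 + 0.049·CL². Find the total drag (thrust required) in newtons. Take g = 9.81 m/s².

Level flight ⇒ L = W = m·g = 16400 × 9.81 = 1.6088×10^5 N.
q = ½ρv² = ½ × 0.463 × 149² = 5140 Pa.
CL = 2W/(ρv²S) = 2×1.6088×10^5/(0.463×149²×32.9) = 0.9515.
CD = 0.0205 + 0.049 × 0.9515² = 0.06486.
D = q·S·CD = 5140 × 32.9 × 0.06486 = 10970 N

D = 11000 N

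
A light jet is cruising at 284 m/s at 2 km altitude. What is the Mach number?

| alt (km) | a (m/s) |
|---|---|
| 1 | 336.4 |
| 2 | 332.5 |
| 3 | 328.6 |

M = 0.854

At 2 km, from the table: a = 332.5 m/s.
M = v/a = 284 / 332.5 = 0.854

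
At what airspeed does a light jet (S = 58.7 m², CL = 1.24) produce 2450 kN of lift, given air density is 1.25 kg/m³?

v = 232 m/s

L = ½ρv²S·CL ⇒ v = √(2L/(ρ·S·CL))
v = √(2 × 2.45×10^6 / (1.25 × 58.7 × 1.24)) = √53860 = 232 m/s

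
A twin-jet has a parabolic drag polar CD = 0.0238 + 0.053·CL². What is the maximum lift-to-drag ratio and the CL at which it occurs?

(L/D)max = 14.1, at CL = 0.67

For CD = CD0 + K·CL², (L/D)max occurs at CL* = √(CD0/K) and equals 1/(2√(K·CD0)).
(L/D)max = 1/(2√(0.053 × 0.0238)) = 1/(2 × 0.03552) = 14.1
CL* = √(0.0238/0.053) = 0.67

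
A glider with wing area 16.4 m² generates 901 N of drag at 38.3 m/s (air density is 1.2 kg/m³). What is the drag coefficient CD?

From D = ½ρv²S·CD, rearranging gives CD = 2D/(ρv²S).
CD = 2 × 901 / (1.2 × 38.3² × 16.4) = 0.0624

CD = 0.0624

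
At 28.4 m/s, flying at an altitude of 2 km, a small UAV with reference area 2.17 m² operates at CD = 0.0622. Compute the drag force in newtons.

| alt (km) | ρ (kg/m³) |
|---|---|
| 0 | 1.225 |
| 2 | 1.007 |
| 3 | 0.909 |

D = 54.8 N

At 2 km, from the table: ρ = 1.007 kg/m³.
Dynamic pressure q = ½ρv² = ½ × 1.007 × 28.4² = 406.1 Pa.
D = q·S·CD = 406.1 × 2.17 × 0.0622 = 54.8 N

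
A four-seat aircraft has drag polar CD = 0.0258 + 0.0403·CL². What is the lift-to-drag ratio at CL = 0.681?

L/D = 15.3

CD = 0.0258 + 0.0403 × 0.681² = 0.04449
L/D = CL/CD = 0.681 / 0.04449 = 15.3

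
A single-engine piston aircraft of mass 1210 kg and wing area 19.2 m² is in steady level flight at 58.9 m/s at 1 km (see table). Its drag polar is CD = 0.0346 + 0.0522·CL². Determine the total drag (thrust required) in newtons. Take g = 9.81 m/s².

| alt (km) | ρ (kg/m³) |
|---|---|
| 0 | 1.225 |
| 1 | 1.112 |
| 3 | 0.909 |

D = 1480 N

At 1 km, from the table: ρ = 1.112 kg/m³.
Weight W = mg = 1210 × 9.81 = 11870 N; in level flight L = W.
q = ½ρv² = ½ × 1.112 × 58.9² = 1929 Pa.
CL = 2W/(ρv²S) = 2×11870/(1.112×58.9²×19.2) = 0.3205.
CD = 0.0346 + 0.0522 × 0.3205² = 0.03996.
D = q·S·CD = 1929 × 19.2 × 0.03996 = 1480 N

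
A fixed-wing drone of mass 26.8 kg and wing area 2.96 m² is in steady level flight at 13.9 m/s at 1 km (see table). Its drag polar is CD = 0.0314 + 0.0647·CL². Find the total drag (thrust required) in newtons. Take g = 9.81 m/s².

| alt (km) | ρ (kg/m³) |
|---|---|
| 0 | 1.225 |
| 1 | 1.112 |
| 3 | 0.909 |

D = 24 N

At 1 km, from the table: ρ = 1.112 kg/m³.
Level flight ⇒ L = W = m·g = 26.8 × 9.81 = 262.91 N.
Dynamic pressure q = 0.5 × 1.112 × 13.9² = 107.4 Pa.
CL = W/(q·S) = 262.91 / (107.4 × 2.96) = 0.8268.
CD = 0.0314 + 0.0647 × 0.8268² = 0.07563.
D = q·S·CD = 107.4 × 2.96 × 0.07563 = 24.05 N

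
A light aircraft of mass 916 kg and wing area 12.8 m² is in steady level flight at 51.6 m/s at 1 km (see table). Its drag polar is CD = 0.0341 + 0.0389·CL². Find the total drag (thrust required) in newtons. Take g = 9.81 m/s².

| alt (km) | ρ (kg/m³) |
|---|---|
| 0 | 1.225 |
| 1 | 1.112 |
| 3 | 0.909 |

D = 812 N

At 1 km, from the table: ρ = 1.112 kg/m³.
Level flight ⇒ L = W = m·g = 916 × 9.81 = 8986 N.
Dynamic pressure q = 0.5 × 1.112 × 51.6² = 1480 Pa.
CL = W/(q·S) = 8986 / (1480 × 12.8) = 0.4742.
CD = 0.0341 + 0.0389 × 0.4742² = 0.04285.
D = q·S·CD = 1480 × 12.8 × 0.04285 = 811.9 N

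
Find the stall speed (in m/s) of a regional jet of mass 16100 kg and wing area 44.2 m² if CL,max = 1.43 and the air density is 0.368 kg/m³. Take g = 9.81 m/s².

Weight W = mg = 16100 × 9.81 = 1.579×10^5 N.
V_stall = √(2W/(ρ·S·CL,max)) = √(2 × 1.579×10^5 / (0.368 × 44.2 × 1.43))
V_stall = √13580 = 117 m/s

V_stall = 117 m/s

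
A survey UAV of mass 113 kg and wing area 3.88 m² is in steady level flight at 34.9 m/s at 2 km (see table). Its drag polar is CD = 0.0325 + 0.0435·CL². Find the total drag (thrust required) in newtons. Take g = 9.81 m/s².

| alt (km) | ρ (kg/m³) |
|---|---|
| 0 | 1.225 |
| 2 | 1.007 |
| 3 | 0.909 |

D = 99.8 N

At 2 km, from the table: ρ = 1.007 kg/m³.
Level flight ⇒ L = W = m·g = 113 × 9.81 = 1108.5 N.
Dynamic pressure q = 0.5 × 1.007 × 34.9² = 613.3 Pa.
CL = W/(q·S) = 1108.5 / (613.3 × 3.88) = 0.4659.
CD = 0.0325 + 0.0435 × 0.4659² = 0.04194.
D = q·S·CD = 613.3 × 3.88 × 0.04194 = 99.8 N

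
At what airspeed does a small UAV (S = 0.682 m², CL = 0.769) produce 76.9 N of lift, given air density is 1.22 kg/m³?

v = 15.5 m/s

L = ½ρv²S·CL ⇒ v = √(2L/(ρ·S·CL))
v = √(2 × 76.9 / (1.22 × 0.682 × 0.769)) = √240.4 = 15.5 m/s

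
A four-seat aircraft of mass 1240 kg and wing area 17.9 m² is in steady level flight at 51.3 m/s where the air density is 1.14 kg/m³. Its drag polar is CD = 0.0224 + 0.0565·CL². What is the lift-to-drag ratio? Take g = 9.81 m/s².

In steady level flight, lift balances weight: W = mg = 1240 × 9.81 = 12164 N.
q = ½ρv² = ½ × 1.14 × 51.3² = 1500 Pa.
Required CL = L/(qS) = 12164/(1500·17.9) = 0.453.
CD = 0.0224 + 0.0565 × 0.453² = 0.034.
L/D = CL/CD = 0.453 / 0.034 = 13.3

L/D = 13.3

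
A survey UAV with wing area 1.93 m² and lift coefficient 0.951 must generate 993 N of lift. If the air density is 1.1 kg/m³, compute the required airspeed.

L = ½ρv²S·CL ⇒ v = √(2L/(ρ·S·CL))
v = √(2 × 993 / (1.1 × 1.93 × 0.951)) = √983.7 = 31.4 m/s

v = 31.4 m/s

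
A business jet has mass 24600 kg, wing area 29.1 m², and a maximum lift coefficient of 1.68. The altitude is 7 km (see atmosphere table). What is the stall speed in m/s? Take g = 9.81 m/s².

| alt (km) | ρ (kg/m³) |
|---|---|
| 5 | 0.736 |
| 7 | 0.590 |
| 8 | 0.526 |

V_stall = 129 m/s

At 7 km, from the table: ρ = 0.590 kg/m³.
At stall, lift equals weight: L = W = m·g = 24600 × 9.81 = 2.413×10^5 N.
From L = ½ρV²S·CL,max = W: V_stall = √(2W/(ρSCL,max)) = √(2·2.413×10^5/(0.59·29.1·1.68))
V_stall = √16730 = 129 m/s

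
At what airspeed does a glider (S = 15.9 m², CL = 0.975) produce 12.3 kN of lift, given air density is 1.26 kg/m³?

L = ½ρv²S·CL ⇒ v = √(2L/(ρ·S·CL))
v = √(2 × 12300 / (1.26 × 15.9 × 0.975)) = √1259 = 35.5 m/s

v = 35.5 m/s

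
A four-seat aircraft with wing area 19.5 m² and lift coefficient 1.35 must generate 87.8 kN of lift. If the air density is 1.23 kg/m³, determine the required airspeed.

L = ½ρv²S·CL ⇒ v = √(2L/(ρ·S·CL))
v = √(2 × 87800 / (1.23 × 19.5 × 1.35)) = √5423 = 73.6 m/s

v = 73.6 m/s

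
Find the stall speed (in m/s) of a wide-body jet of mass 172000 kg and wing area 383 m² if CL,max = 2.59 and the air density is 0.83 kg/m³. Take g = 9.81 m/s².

At stall, lift equals weight: L = W = m·g = 172000 × 9.81 = 1.687×10^6 N.
From L = ½ρV²S·CL,max = W: V_stall = √(2W/(ρSCL,max)) = √(2·1.687×10^6/(0.83·383·2.59))
V_stall = √4099 = 64 m/s

V_stall = 64 m/s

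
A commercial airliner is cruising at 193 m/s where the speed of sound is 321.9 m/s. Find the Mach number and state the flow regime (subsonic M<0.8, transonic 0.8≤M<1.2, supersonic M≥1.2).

M = v/a = 193 / 321.9 = 0.6
M = 0.6 → subsonic.

M = 0.6 (subsonic)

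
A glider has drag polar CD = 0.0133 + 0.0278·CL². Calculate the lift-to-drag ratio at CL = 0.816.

L/D = 25.7

CD = 0.0133 + 0.0278 × 0.816² = 0.03181
L/D = CL/CD = 0.816 / 0.03181 = 25.7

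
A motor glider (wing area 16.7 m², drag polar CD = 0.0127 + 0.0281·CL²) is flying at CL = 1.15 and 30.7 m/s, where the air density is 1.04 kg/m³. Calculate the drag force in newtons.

D = 408 N

CD = 0.0127 + 0.0281 × 1.15² = 0.04986
D = ½ρv²S·CD = ½ × 1.04 × 30.7² × 16.7 × 0.04986 = 408 N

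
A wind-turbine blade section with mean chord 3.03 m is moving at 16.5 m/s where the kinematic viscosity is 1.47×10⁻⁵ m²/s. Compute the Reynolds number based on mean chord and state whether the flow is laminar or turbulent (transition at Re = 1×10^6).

Re = v·c/ν = 16.5 × 3.03 / (1.47×10⁻⁵) = 3.4×10^6
Since 3.4×10^6 > 1×10^6, the flow is turbulent.

Re = 3.4×10^6 (turbulent)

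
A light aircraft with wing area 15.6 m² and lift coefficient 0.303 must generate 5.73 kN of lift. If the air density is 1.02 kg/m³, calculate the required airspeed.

L = ½ρv²S·CL ⇒ v = √(2L/(ρ·S·CL))
v = √(2 × 5730 / (1.02 × 15.6 × 0.303)) = √2377 = 48.8 m/s

v = 48.8 m/s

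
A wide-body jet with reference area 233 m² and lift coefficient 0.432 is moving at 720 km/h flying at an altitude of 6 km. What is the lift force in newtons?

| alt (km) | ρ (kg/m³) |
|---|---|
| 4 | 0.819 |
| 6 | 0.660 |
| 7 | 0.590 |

At 6 km, from the table: ρ = 0.660 kg/m³.
Convert speed: v = 720 km/h ÷ 3.6 = 200 m/s.
L = ½ρv²S·CL = ½ × 0.66 × 200² × 233 × 0.432 = 1.33×10^6 N ≈ 1330 kN

L = 1.33×10^6 N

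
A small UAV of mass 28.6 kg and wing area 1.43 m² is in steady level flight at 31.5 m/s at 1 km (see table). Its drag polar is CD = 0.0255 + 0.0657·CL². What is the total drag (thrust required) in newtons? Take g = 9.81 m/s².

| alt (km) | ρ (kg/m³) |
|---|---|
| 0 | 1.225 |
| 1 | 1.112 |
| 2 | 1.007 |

D = 26.7 N

At 1 km, from the table: ρ = 1.112 kg/m³.
In steady level flight, lift balances weight: W = mg = 28.6 × 9.81 = 280.57 N.
q = ½ρv² = ½ × 1.112 × 31.5² = 551.7 Pa.
Required CL = L/(qS) = 280.57/(551.7·1.43) = 0.3556.
CD = 0.0255 + 0.0657 × 0.3556² = 0.03381.
D = q·S·CD = 551.7 × 1.43 × 0.03381 = 26.67 N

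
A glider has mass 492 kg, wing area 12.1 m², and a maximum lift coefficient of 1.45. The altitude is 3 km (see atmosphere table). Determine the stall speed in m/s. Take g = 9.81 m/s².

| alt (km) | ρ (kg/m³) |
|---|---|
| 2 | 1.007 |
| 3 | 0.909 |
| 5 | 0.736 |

V_stall = 24.6 m/s

At 3 km, from the table: ρ = 0.909 kg/m³.
At stall, lift equals weight: L = W = m·g = 492 × 9.81 = 4827 N.
V_stall = √(2W/(ρ·S·CL,max)) = √(2 × 4827 / (0.909 × 12.1 × 1.45))
V_stall = √605.3 = 24.6 m/s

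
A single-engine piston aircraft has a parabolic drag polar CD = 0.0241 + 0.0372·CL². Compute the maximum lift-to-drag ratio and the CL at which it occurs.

For CD = CD0 + K·CL², (L/D)max occurs at CL* = √(CD0/K) and equals 1/(2√(K·CD0)).
(L/D)max = 1/(2√(0.0372 × 0.0241)) = 1/(2 × 0.02994) = 16.7
CL* = √(0.0241/0.0372) = 0.805

(L/D)max = 16.7, at CL = 0.805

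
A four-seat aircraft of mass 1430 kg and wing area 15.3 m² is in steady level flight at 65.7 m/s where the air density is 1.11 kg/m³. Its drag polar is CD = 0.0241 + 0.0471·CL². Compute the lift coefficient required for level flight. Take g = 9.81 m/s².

Level flight ⇒ L = W = m·g = 1430 × 9.81 = 14028 N.
q = ½ρv² = ½ × 1.11 × 65.7² = 2396 Pa.
CL = 2W/(ρv²S) = 2×14028/(1.11×65.7²×15.3) = 0.3827.

CL = 0.383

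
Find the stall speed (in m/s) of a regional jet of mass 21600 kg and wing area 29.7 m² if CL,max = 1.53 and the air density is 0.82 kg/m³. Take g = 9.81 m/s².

Stall occurs when L = W at CL,max. W = mg = 21600 × 9.81 = 2.119×10^5 N.
V_stall = √(2W/(ρ·S·CL,max)) = √(2 × 2.119×10^5 / (0.82 × 29.7 × 1.53))
V_stall = √11370 = 107 m/s

V_stall = 107 m/s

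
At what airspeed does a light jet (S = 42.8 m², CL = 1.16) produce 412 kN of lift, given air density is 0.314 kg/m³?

v = 230 m/s

L = ½ρv²S·CL ⇒ v = √(2L/(ρ·S·CL))
v = √(2 × 4.12×10^5 / (0.314 × 42.8 × 1.16)) = √52860 = 230 m/s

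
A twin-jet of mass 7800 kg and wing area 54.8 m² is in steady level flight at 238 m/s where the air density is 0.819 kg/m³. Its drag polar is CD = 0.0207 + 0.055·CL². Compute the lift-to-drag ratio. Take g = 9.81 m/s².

In steady level flight, lift balances weight: W = mg = 7800 × 9.81 = 76518 N.
Dynamic pressure q = 0.5 × 0.819 × 238² = 23200 Pa.
Required CL = L/(qS) = 76518/(23200·54.8) = 0.0602.
CD = 0.0207 + 0.055 × 0.0602² = 0.0209.
L/D = CL/CD = 0.0602 / 0.0209 = 2.88

L/D = 2.88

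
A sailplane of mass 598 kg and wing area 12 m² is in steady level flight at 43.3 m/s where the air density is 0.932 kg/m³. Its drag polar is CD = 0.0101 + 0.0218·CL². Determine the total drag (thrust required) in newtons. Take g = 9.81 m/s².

D = 177 N

Weight W = mg = 598 × 9.81 = 5866.4 N; in level flight L = W.
q = ½ρv² = ½ × 0.932 × 43.3² = 873.7 Pa.
CL = 2W/(ρv²S) = 2×5866.4/(0.932×43.3²×12) = 0.5595.
CD = 0.0101 + 0.0218 × 0.5595² = 0.01693.
D = q·S·CD = 873.7 × 12 × 0.01693 = 177.4 N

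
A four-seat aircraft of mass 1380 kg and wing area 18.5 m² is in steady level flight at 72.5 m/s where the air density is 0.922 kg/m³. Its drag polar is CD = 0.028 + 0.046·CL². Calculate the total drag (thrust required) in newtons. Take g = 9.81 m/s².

D = 1440 N

Level flight ⇒ L = W = m·g = 1380 × 9.81 = 13538 N.
Dynamic pressure q = 0.5 × 0.922 × 72.5² = 2423 Pa.
Required CL = L/(qS) = 13538/(2423·18.5) = 0.302.
CD = 0.028 + 0.046 × 0.302² = 0.0322.
D = q·S·CD = 2423 × 18.5 × 0.0322 = 1443 N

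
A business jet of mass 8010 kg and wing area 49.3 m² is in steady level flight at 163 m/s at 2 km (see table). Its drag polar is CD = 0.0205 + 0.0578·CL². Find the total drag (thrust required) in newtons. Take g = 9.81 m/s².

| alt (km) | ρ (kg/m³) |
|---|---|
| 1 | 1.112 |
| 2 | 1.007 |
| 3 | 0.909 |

At 2 km, from the table: ρ = 1.007 kg/m³.
In steady level flight, lift balances weight: W = mg = 8010 × 9.81 = 78578 N.
q = ½ρv² = ½ × 1.007 × 163² = 13380 Pa.
Required CL = L/(qS) = 78578/(13380·49.3) = 0.1191.
CD = 0.0205 + 0.0578 × 0.1191² = 0.02132.
D = q·S·CD = 13380 × 49.3 × 0.02132 = 14060 N

D = 14100 N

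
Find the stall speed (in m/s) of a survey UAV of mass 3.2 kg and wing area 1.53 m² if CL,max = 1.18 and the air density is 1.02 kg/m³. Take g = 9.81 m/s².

V_stall = 5.84 m/s

Weight W = mg = 3.2 × 9.81 = 31.39 N.
V_stall = √(2W/(ρ·S·CL,max)) = √(2 × 31.39 / (1.02 × 1.53 × 1.18))
V_stall = √34.09 = 5.84 m/s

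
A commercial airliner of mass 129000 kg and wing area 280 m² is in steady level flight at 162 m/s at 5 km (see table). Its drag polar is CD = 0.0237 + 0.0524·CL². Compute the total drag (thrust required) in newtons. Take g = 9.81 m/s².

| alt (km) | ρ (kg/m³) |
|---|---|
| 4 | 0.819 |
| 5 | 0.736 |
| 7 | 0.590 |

At 5 km, from the table: ρ = 0.736 kg/m³.
Level flight ⇒ L = W = m·g = 129000 × 9.81 = 1.2655×10^6 N.
Dynamic pressure q = 0.5 × 0.736 × 162² = 9658 Pa.
CL = 2W/(ρv²S) = 2×1.2655×10^6/(0.736×162²×280) = 0.468.
CD = 0.0237 + 0.0524 × 0.468² = 0.03518.
D = q·S·CD = 9658 × 280 × 0.03518 = 95120 N

D = 95100 N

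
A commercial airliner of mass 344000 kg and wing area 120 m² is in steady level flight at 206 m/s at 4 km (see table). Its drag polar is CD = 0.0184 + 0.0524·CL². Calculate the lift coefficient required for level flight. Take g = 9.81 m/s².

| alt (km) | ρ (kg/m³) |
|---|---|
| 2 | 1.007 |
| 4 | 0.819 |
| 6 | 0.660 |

CL = 1.62

At 4 km, from the table: ρ = 0.819 kg/m³.
Weight W = mg = 344000 × 9.81 = 3.3746×10^6 N; in level flight L = W.
q = ½ρv² = ½ × 0.819 × 206² = 17380 Pa.
CL = 2W/(ρv²S) = 2×3.3746×10^6/(0.819×206²×120) = 1.618.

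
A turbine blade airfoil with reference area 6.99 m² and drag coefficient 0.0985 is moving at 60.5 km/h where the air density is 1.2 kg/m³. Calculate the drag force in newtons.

Convert speed: v = 60.5 km/h ÷ 3.6 = 16.81 m/s.
Dynamic pressure q = ½ρv² = ½ × 1.2 × 16.81² = 169.5 Pa.
D = q·S·CD = 169.5 × 6.99 × 0.0985 = 117 N

D = 117 N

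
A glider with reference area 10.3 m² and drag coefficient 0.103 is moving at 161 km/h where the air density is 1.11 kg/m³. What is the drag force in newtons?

D = 1180 N

Convert speed: v = 161 km/h ÷ 3.6 = 44.72 m/s.
D = ½ρv²S·CD = ½ × 1.11 × 44.72² × 10.3 × 0.103 = 1180 N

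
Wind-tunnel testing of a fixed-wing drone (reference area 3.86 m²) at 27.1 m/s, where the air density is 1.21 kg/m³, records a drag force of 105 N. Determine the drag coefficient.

CD = 0.0612

From D = ½ρv²S·CD, rearranging gives CD = 2D/(ρv²S).
CD = 2 × 105 / (1.21 × 27.1² × 3.86) = 0.0612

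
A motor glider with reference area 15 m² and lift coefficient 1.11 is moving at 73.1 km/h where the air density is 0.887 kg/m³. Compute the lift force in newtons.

L = 3040 N

Convert speed: v = 73.1 km/h ÷ 3.6 = 20.31 m/s.
Dynamic pressure q = ½ρv² = ½ × 0.887 × 20.31² = 182.9 Pa.
L = q·S·CL = 182.9 × 15 × 1.11 = 3040 N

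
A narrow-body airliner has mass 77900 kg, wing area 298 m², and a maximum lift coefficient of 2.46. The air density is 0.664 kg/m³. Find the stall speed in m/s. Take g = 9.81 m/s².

Weight W = mg = 77900 × 9.81 = 7.642×10^5 N.
V_stall = √(2W/(ρ·S·CL,max)) = √(2 × 7.642×10^5 / (0.664 × 298 × 2.46))
V_stall = √3140 = 56 m/s

V_stall = 56 m/s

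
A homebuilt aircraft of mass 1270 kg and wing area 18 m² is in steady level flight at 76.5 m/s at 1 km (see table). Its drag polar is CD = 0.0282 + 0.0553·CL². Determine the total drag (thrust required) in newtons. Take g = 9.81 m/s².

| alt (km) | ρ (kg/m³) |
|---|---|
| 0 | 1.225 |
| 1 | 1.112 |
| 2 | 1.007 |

At 1 km, from the table: ρ = 1.112 kg/m³.
Weight W = mg = 1270 × 9.81 = 12459 N; in level flight L = W.
Dynamic pressure q = 0.5 × 1.112 × 76.5² = 3254 Pa.
CL = 2W/(ρv²S) = 2×12459/(1.112×76.5²×18) = 0.2127.
CD = 0.0282 + 0.0553 × 0.2127² = 0.0307.
D = q·S·CD = 3254 × 18 × 0.0307 = 1798 N

D = 1800 N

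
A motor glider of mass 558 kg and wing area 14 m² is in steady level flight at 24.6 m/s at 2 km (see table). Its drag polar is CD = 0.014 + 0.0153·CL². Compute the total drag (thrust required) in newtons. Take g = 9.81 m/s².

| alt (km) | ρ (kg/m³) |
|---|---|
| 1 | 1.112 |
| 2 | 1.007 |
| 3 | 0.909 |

At 2 km, from the table: ρ = 1.007 kg/m³.
In steady level flight, lift balances weight: W = mg = 558 × 9.81 = 5474 N.
Dynamic pressure q = 0.5 × 1.007 × 24.6² = 304.7 Pa.
Required CL = L/(qS) = 5474/(304.7·14) = 1.283.
CD = 0.014 + 0.0153 × 1.283² = 0.03919.
D = q·S·CD = 304.7 × 14 × 0.03919 = 167.2 N

D = 167 N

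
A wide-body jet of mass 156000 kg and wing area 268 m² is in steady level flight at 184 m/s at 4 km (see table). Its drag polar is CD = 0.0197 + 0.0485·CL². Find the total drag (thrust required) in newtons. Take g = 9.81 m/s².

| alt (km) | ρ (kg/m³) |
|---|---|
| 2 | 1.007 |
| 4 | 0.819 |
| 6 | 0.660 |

D = 1.04×10^5 N

At 4 km, from the table: ρ = 0.819 kg/m³.
Level flight ⇒ L = W = m·g = 156000 × 9.81 = 1.5304×10^6 N.
Dynamic pressure q = 0.5 × 0.819 × 184² = 13860 Pa.
CL = 2W/(ρv²S) = 2×1.5304×10^6/(0.819×184²×268) = 0.4119.
CD = 0.0197 + 0.0485 × 0.4119² = 0.02793.
D = q·S·CD = 13860 × 268 × 0.02793 = 1.038×10^5 N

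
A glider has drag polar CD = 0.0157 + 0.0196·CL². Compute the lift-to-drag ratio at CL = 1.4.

CD = 0.0157 + 0.0196 × 1.4² = 0.05412
L/D = CL/CD = 1.4 / 0.05412 = 25.9

L/D = 25.9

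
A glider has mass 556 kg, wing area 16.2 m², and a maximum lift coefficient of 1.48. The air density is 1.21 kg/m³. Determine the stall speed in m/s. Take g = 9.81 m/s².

V_stall = 19.4 m/s

Stall occurs when L = W at CL,max. W = mg = 556 × 9.81 = 5454 N.
V_stall = √(2W/(ρ·S·CL,max)) = √(2 × 5454 / (1.21 × 16.2 × 1.48))
V_stall = √376 = 19.4 m/s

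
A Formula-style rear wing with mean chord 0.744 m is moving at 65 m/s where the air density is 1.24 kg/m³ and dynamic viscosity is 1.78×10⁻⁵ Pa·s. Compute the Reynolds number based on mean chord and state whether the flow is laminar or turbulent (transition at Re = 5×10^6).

Re = 3.37×10^6 (laminar)

Re = ρ·v·c/μ = 1.24 × 65 × 0.744 / (1.78×10⁻⁵) = 3.37×10^6
Since 3.37×10^6 < 5×10^6, the flow is laminar.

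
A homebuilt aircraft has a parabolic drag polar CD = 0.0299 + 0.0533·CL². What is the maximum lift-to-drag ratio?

(L/D)max = 12.5

For CD = CD0 + K·CL², (L/D)max occurs at CL* = √(CD0/K) and equals 1/(2√(K·CD0)).
(L/D)max = 1/(2√(0.0533 × 0.0299)) = 1/(2 × 0.03992) = 12.5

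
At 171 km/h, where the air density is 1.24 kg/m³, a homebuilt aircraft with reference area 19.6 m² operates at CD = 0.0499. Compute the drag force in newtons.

D = 1370 N

Convert speed: v = 171 km/h ÷ 3.6 = 47.5 m/s.
D = ½ρv²S·CD = ½ × 1.24 × 47.5² × 19.6 × 0.0499 = 1370 N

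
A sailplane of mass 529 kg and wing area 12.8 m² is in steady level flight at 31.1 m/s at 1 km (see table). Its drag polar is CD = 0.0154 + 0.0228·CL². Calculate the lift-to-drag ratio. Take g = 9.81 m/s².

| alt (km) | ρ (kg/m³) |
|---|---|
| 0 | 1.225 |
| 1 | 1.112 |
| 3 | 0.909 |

L/D = 26.6

At 1 km, from the table: ρ = 1.112 kg/m³.
In steady level flight, lift balances weight: W = mg = 529 × 9.81 = 5189.5 N.
Dynamic pressure q = 0.5 × 1.112 × 31.1² = 537.8 Pa.
Required CL = L/(qS) = 5189.5/(537.8·12.8) = 0.7539.
CD = 0.0154 + 0.0228 × 0.7539² = 0.02836.
L/D = CL/CD = 0.7539 / 0.02836 = 26.6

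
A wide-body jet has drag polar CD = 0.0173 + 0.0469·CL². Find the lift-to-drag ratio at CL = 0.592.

L/D = 17.5

CD = 0.0173 + 0.0469 × 0.592² = 0.03374
L/D = CL/CD = 0.592 / 0.03374 = 17.5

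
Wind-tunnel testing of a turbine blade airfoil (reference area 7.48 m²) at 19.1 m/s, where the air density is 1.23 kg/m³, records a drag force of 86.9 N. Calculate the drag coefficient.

From D = ½ρv²S·CD, rearranging gives CD = 2D/(ρv²S).
CD = 2 × 86.9 / (1.23 × 19.1² × 7.48) = 0.0518

CD = 0.0518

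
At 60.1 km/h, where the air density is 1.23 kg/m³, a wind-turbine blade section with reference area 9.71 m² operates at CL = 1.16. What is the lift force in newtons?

Convert speed: v = 60.1 km/h ÷ 3.6 = 16.69 m/s.
L = ½ρv²S·CL = ½ × 1.23 × 16.69² × 9.71 × 1.16 = 1930 N

L = 1930 N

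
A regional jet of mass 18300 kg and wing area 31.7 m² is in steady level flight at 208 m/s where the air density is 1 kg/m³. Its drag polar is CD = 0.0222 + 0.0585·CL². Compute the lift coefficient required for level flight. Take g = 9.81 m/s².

CL = 0.262

Level flight ⇒ L = W = m·g = 18300 × 9.81 = 1.7952×10^5 N.
q = ½ρv² = ½ × 1 × 208² = 21630 Pa.
CL = W/(q·S) = 1.7952×10^5 / (21630 × 31.7) = 0.2618.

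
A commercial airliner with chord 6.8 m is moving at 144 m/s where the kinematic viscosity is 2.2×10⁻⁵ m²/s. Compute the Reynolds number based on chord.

Re = v·c/ν = 144 × 6.8 / (2.2×10⁻⁵) = 4.45×10^7

Re = 4.45×10^7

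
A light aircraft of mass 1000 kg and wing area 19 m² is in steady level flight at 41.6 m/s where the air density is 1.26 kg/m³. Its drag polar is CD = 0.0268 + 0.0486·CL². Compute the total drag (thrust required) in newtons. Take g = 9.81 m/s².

Weight W = mg = 1000 × 9.81 = 9810 N; in level flight L = W.
Dynamic pressure q = 0.5 × 1.26 × 41.6² = 1090 Pa.
CL = W/(q·S) = 9810 / (1090 × 19) = 0.4736.
CD = 0.0268 + 0.0486 × 0.4736² = 0.0377.
D = q·S·CD = 1090 × 19 × 0.0377 = 780.9 N

D = 781 N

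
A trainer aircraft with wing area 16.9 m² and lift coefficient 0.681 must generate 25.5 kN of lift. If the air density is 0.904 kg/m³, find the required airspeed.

v = 70 m/s

L = ½ρv²S·CL ⇒ v = √(2L/(ρ·S·CL))
v = √(2 × 25500 / (0.904 × 16.9 × 0.681)) = √4902 = 70 m/s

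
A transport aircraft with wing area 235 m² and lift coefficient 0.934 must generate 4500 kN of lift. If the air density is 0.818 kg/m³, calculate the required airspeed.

L = ½ρv²S·CL ⇒ v = √(2L/(ρ·S·CL))
v = √(2 × 4.5×10^6 / (0.818 × 235 × 0.934)) = √50130 = 224 m/s

v = 224 m/s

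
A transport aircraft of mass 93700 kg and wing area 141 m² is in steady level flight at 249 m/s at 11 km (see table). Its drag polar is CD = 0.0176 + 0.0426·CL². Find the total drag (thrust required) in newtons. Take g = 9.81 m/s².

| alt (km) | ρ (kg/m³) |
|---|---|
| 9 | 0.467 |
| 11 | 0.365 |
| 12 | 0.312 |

At 11 km, from the table: ρ = 0.365 kg/m³.
Weight W = mg = 93700 × 9.81 = 9.192×10^5 N; in level flight L = W.
Dynamic pressure q = 0.5 × 0.365 × 249² = 11320 Pa.
CL = 2W/(ρv²S) = 2×9.192×10^5/(0.365×249²×141) = 0.5761.
CD = 0.0176 + 0.0426 × 0.5761² = 0.03174.
D = q·S·CD = 11320 × 141 × 0.03174 = 50640 N

D = 50600 N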